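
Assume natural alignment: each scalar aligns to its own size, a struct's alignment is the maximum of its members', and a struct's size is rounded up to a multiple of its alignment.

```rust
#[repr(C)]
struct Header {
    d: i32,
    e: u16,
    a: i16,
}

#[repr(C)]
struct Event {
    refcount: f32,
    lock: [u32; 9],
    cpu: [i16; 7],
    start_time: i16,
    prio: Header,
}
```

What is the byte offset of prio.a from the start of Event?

Header: @0: d [4B, align 4] → 4; @4: e [2B, align 2] → 6; @6: a [2B, align 2] → 8; size 8, align 4
@0: refcount [4B, align 4] → 4
@4: lock [36B, align 4] → 40
@40: cpu [14B, align 2] → 54
@54: start_time [2B, align 2] → 56
@56: prio [8B, align 4] → 64
within Header: a at 6
56 + 6 = 62

62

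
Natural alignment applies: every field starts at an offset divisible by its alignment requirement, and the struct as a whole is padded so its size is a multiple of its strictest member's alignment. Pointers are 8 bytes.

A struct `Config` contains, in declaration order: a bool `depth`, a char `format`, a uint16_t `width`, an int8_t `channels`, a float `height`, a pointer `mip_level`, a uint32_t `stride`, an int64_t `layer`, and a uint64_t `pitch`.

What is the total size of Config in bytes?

@0: depth [1B, align 1] → 1
@1: format [1B, align 1] → 2
@2: width [2B, align 2] → 4
@4: channels [1B, align 1] → 5
+3 pad (align 4)
@8: height [4B, align 4] → 12
+4 pad (align 8)
@16: mip_level [8B, align 8] → 24
@24: stride [4B, align 4] → 28
+4 pad (align 8)
@32: layer [8B, align 8] → 40
@40: pitch [8B, align 8] → 48
size 48, align 8

48 bytes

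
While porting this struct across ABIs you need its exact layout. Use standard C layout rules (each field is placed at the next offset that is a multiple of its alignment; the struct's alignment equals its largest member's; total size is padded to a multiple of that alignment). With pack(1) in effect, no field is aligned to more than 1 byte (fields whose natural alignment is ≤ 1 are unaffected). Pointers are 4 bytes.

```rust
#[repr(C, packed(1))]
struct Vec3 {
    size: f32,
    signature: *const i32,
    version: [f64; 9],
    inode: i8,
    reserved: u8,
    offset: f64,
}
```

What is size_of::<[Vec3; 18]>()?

0..4  size  (4B, 1-aligned)
4..8  signature  (4B, 1-aligned)
8..80  version  (72B, 1-aligned)
80..81  inode  (1B, 1-aligned)
81..82  reserved  (1B, 1-aligned)
82..90  offset  (8B, 1-aligned)
sizeof = 90, alignof = 1
array of 18: 18 × 90 = 1620

1620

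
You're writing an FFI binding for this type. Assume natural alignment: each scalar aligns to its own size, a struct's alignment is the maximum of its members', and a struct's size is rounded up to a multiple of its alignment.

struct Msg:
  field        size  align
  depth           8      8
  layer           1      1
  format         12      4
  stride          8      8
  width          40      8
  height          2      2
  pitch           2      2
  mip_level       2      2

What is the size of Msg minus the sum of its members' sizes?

@0: depth [8B, align 8] → 8
@8: layer [1B, align 1] → 9
+3 pad (align 4)
@12: format [12B, align 4] → 24
@24: stride [8B, align 8] → 32
@32: width [40B, align 8] → 72
@72: height [2B, align 2] → 74
@74: pitch [2B, align 2] → 76
@76: mip_level [2B, align 2] → 78
+2 tail pad (align 8)
size 80, align 8
data bytes 75, size 80 → padding 5

5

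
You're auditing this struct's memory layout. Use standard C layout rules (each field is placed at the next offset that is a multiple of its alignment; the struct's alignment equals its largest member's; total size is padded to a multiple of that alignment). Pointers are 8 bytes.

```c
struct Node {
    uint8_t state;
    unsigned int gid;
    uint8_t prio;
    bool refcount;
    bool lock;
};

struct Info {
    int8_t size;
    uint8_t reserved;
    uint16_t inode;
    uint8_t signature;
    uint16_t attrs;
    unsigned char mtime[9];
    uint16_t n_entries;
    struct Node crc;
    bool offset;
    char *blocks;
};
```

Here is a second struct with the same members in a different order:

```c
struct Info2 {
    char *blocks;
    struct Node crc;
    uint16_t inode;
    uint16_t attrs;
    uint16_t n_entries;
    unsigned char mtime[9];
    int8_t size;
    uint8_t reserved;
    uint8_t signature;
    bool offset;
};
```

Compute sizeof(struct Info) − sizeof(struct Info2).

Node: state at 0 (size 1, align 1) → ends 1; pad 3 to align 4 for gid; gid at 4 (size 4, align 4) → ends 8; prio at 8 (size 1, align 1) → ends 9; refcount at 9 (size 1, align 1) → ends 10; lock at 10 (size 1, align 1) → ends 11; tail pad 1 to reach multiple of 4; total 12 bytes, alignment 4
size at 0 (size 1, align 1) → ends 1
reserved at 1 (size 1, align 1) → ends 2
inode at 2 (size 2, align 2) → ends 4
signature at 4 (size 1, align 1) → ends 5
pad 1 to align 2 for attrs
attrs at 6 (size 2, align 2) → ends 8
mtime at 8 (size 9, align 1) → ends 17
pad 1 to align 2 for n_entries
n_entries at 18 (size 2, align 2) → ends 20
crc at 20 (size 12, align 4) → ends 32
offset at 32 (size 1, align 1) → ends 33
pad 7 to align 8 for blocks
blocks at 40 (size 8, align 8) → ends 48
total 48 bytes, alignment 8
— Info2 —
blocks at 0 (size 8, align 8) → ends 8
crc at 8 (size 12, align 4) → ends 20
inode at 20 (size 2, align 2) → ends 22
attrs at 22 (size 2, align 2) → ends 24
n_entries at 24 (size 2, align 2) → ends 26
mtime at 26 (size 9, align 1) → ends 35
size at 35 (size 1, align 1) → ends 36
reserved at 36 (size 1, align 1) → ends 37
signature at 37 (size 1, align 1) → ends 38
offset at 38 (size 1, align 1) → ends 39
tail pad 1 to reach multiple of 8
total 40 bytes, alignment 8
48 − 40 = 8

8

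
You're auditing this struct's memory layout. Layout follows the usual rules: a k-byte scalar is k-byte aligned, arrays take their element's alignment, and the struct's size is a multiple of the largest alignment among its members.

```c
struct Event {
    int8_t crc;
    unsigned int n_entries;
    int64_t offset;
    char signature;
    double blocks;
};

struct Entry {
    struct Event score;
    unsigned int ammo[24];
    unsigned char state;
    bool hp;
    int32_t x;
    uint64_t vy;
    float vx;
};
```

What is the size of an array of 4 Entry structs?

Event: crc at 0 (size 1, align 1) → ends 1; pad 3 to align 4 for n_entries; n_entries at 4 (size 4, align 4) → ends 8; offset at 8 (size 8, align 8) → ends 16; signature at 16 (size 1, align 1) → ends 17; pad 7 to align 8 for blocks; blocks at 24 (size 8, align 8) → ends 32; total 32 bytes, alignment 8
score at 0 (size 32, align 8) → ends 32
ammo at 32 (size 96, align 4) → ends 128
state at 128 (size 1, align 1) → ends 129
hp at 129 (size 1, align 1) → ends 130
pad 2 to align 4 for x
x at 132 (size 4, align 4) → ends 136
vy at 136 (size 8, align 8) → ends 144
vx at 144 (size 4, align 4) → ends 148
tail pad 4 to reach multiple of 8
total 152 bytes, alignment 8
array of 4: 4 × 152 = 608

608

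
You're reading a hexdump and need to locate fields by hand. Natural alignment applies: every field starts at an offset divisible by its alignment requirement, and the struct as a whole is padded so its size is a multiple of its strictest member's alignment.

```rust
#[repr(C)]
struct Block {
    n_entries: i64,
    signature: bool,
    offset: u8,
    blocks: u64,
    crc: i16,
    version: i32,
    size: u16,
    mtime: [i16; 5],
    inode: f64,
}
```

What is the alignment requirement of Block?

member alignments: n_entries=8, signature=1, offset=1, blocks=8, crc=2, version=4, size=2, mtime=2, inode=8
max = 8

8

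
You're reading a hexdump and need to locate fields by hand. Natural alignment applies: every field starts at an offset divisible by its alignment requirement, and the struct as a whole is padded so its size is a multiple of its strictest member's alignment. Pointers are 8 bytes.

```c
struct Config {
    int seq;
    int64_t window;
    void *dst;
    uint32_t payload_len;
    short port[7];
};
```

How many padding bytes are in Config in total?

10

seq at 0 (size 4, align 4) → ends 4
pad 4 to align 8 for window
window at 8 (size 8, align 8) → ends 16
dst at 16 (size 8, align 8) → ends 24
payload_len at 24 (size 4, align 4) → ends 28
port at 28 (size 14, align 2) → ends 42
tail pad 6 to reach multiple of 8
total 48 bytes, alignment 8
data bytes 38, size 48 → padding 10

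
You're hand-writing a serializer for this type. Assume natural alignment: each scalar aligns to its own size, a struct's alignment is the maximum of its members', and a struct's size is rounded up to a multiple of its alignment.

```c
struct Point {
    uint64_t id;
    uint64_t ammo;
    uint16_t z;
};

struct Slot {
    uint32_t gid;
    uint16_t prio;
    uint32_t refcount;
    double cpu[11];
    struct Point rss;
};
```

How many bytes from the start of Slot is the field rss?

Point: @0: id [8B, align 8] → 8; @8: ammo [8B, align 8] → 16; @16: z [2B, align 2] → 18; +6 tail pad (align 8); size 24, align 8
@0: gid [4B, align 4] → 4
@4: prio [2B, align 2] → 6
+2 pad (align 4)
@8: refcount [4B, align 4] → 12
+4 pad (align 8)
@16: cpu [88B, align 8] → 104
@104: rss [24B, align 8] → 128

104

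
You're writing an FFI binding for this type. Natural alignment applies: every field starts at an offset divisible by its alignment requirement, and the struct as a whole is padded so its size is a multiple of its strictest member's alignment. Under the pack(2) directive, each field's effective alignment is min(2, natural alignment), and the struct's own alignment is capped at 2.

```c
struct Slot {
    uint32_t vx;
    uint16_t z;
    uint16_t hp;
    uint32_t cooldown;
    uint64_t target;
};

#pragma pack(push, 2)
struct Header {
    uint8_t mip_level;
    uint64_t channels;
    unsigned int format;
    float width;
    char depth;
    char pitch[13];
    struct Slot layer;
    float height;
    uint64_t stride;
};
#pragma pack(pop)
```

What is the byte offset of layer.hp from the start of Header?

Slot: vx at 0 (size 4, align 4) → ends 4; z at 4 (size 2, align 2) → ends 6; hp at 6 (size 2, align 2) → ends 8; cooldown at 8 (size 4, align 4) → ends 12; pad 4 to align 8 for target; target at 16 (size 8, align 8) → ends 24; total 24 bytes, alignment 8
mip_level at 0 (size 1, align 1) → ends 1
pad 1 to align 2 for channels
channels at 2 (size 8, align 2) → ends 10
format at 10 (size 4, align 2) → ends 14
width at 14 (size 4, align 2) → ends 18
depth at 18 (size 1, align 1) → ends 19
pitch at 19 (size 13, align 1) → ends 32
layer at 32 (size 24, align 2) → ends 56
within Slot: hp at 6
32 + 6 = 38

38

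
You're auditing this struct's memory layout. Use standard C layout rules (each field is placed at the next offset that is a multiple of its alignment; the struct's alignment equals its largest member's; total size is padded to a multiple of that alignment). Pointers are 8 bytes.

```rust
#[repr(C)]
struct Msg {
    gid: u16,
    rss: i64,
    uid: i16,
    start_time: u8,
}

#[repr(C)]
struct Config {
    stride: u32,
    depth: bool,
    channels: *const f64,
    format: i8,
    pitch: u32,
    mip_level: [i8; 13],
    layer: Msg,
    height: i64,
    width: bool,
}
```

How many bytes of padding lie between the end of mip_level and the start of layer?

Msg: 0..2  gid  (2B, 2-aligned); 2..8  -- padding (6B); 8..16  rss  (8B, 8-aligned); 16..18  uid  (2B, 2-aligned); 18..19  start_time  (1B, 1-aligned); 19..24  -- tail padding (5B); sizeof = 24, alignof = 8
0..4  stride  (4B, 4-aligned)
4..5  depth  (1B, 1-aligned)
5..8  -- padding (3B)
8..16  channels  (8B, 8-aligned)
16..17  format  (1B, 1-aligned)
17..20  -- padding (3B)
20..24  pitch  (4B, 4-aligned)
24..37  mip_level  (13B, 1-aligned)
37..40  -- padding (3B)
40..64  layer  (24B, 8-aligned)

3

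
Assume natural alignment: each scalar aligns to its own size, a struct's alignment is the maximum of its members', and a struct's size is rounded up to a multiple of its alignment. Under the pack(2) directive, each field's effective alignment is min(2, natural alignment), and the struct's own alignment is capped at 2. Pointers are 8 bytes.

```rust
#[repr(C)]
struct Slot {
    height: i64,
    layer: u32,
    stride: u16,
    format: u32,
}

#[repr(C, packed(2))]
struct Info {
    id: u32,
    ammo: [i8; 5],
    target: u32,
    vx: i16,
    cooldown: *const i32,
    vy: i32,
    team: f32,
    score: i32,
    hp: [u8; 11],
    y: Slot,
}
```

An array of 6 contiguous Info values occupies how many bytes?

432

Slot: height at 0 (size 8, align 8) → ends 8; layer at 8 (size 4, align 4) → ends 12; stride at 12 (size 2, align 2) → ends 14; pad 2 to align 4 for format; format at 16 (size 4, align 4) → ends 20; tail pad 4 to reach multiple of 8; total 24 bytes, alignment 8
id at 0 (size 4, align 2) → ends 4
ammo at 4 (size 5, align 1) → ends 9
pad 1 to align 2 for target
target at 10 (size 4, align 2) → ends 14
vx at 14 (size 2, align 2) → ends 16
cooldown at 16 (size 8, align 2) → ends 24
vy at 24 (size 4, align 2) → ends 28
team at 28 (size 4, align 2) → ends 32
score at 32 (size 4, align 2) → ends 36
hp at 36 (size 11, align 1) → ends 47
pad 1 to align 2 for y
y at 48 (size 24, align 2) → ends 72
total 72 bytes, alignment 2
array of 6: 6 × 72 = 432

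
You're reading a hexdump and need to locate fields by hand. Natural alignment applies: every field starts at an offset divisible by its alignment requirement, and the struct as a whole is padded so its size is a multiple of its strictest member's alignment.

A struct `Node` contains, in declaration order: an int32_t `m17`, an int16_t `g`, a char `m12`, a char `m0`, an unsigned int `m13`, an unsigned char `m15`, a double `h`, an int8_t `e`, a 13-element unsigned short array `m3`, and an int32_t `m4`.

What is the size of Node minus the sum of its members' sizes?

4

@0: m17 [4B, align 4] → 4
@4: g [2B, align 2] → 6
@6: m12 [1B, align 1] → 7
@7: m0 [1B, align 1] → 8
@8: m13 [4B, align 4] → 12
@12: m15 [1B, align 1] → 13
+3 pad (align 8)
@16: h [8B, align 8] → 24
@24: e [1B, align 1] → 25
+1 pad (align 2)
@26: m3 [26B, align 2] → 52
@52: m4 [4B, align 4] → 56
size 56, align 8
data bytes 52, size 56 → padding 4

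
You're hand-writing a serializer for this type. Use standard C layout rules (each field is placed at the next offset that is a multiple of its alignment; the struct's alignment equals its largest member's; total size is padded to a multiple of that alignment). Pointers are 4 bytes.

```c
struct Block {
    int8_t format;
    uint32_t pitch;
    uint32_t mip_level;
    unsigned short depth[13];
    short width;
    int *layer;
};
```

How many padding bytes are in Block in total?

format at 0 (size 1, align 1) → ends 1
pad 3 to align 4 for pitch
pitch at 4 (size 4, align 4) → ends 8
mip_level at 8 (size 4, align 4) → ends 12
depth at 12 (size 26, align 2) → ends 38
width at 38 (size 2, align 2) → ends 40
layer at 40 (size 4, align 4) → ends 44
total 44 bytes, alignment 4
data bytes 41, size 44 → padding 3

3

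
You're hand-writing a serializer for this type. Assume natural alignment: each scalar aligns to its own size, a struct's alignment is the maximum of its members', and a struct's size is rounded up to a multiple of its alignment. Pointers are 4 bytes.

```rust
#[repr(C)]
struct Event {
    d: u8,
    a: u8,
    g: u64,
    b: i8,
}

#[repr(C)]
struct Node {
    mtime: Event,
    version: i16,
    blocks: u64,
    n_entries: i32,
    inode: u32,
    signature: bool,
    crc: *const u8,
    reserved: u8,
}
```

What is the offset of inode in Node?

Event: d at 0 (size 1, align 1) → ends 1; a at 1 (size 1, align 1) → ends 2; pad 6 to align 8 for g; g at 8 (size 8, align 8) → ends 16; b at 16 (size 1, align 1) → ends 17; tail pad 7 to reach multiple of 8; total 24 bytes, alignment 8
mtime at 0 (size 24, align 8) → ends 24
version at 24 (size 2, align 2) → ends 26
pad 6 to align 8 for blocks
blocks at 32 (size 8, align 8) → ends 40
n_entries at 40 (size 4, align 4) → ends 44
inode at 44 (size 4, align 4) → ends 48

44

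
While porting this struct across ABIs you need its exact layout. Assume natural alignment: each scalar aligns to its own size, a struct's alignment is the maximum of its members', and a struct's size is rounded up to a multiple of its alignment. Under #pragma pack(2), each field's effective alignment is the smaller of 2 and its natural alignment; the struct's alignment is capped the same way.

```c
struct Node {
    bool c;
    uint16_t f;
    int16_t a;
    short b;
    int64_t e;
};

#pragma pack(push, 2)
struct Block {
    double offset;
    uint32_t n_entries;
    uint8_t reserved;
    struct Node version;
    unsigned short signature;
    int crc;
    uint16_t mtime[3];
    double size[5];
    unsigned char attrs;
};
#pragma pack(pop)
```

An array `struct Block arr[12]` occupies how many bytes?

Node: c at 0 (size 1, align 1) → ends 1; pad 1 to align 2 for f; f at 2 (size 2, align 2) → ends 4; a at 4 (size 2, align 2) → ends 6; b at 6 (size 2, align 2) → ends 8; e at 8 (size 8, align 8) → ends 16; total 16 bytes, alignment 8
offset at 0 (size 8, align 2) → ends 8
n_entries at 8 (size 4, align 2) → ends 12
reserved at 12 (size 1, align 1) → ends 13
pad 1 to align 2 for version
version at 14 (size 16, align 2) → ends 30
signature at 30 (size 2, align 2) → ends 32
crc at 32 (size 4, align 2) → ends 36
mtime at 36 (size 6, align 2) → ends 42
size at 42 (size 40, align 2) → ends 82
attrs at 82 (size 1, align 1) → ends 83
tail pad 1 to reach multiple of 2
total 84 bytes, alignment 2
array of 12: 12 × 84 = 1008

1008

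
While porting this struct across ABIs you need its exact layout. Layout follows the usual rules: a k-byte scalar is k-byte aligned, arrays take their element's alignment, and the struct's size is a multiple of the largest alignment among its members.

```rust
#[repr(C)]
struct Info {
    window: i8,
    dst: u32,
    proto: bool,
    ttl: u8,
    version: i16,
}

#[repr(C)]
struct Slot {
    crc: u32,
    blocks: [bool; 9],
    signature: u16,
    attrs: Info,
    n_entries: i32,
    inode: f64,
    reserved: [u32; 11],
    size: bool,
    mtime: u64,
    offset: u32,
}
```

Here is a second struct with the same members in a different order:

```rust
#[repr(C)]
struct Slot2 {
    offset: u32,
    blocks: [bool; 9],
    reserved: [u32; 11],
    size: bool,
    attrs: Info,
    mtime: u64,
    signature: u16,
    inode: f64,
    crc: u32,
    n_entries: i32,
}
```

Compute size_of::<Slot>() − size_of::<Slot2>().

-8

Info: 0..1  window  (1B, 1-aligned); 1..4  -- padding (3B); 4..8  dst  (4B, 4-aligned); 8..9  proto  (1B, 1-aligned); 9..10  ttl  (1B, 1-aligned); 10..12  version  (2B, 2-aligned); sizeof = 12, alignof = 4
0..4  crc  (4B, 4-aligned)
4..13  blocks  (9B, 1-aligned)
13..14  -- padding (1B)
14..16  signature  (2B, 2-aligned)
16..28  attrs  (12B, 4-aligned)
28..32  n_entries  (4B, 4-aligned)
32..40  inode  (8B, 8-aligned)
40..84  reserved  (44B, 4-aligned)
84..85  size  (1B, 1-aligned)
85..88  -- padding (3B)
88..96  mtime  (8B, 8-aligned)
96..100  offset  (4B, 4-aligned)
100..104  -- tail padding (4B)
sizeof = 104, alignof = 8
— Slot2 —
0..4  offset  (4B, 4-aligned)
4..13  blocks  (9B, 1-aligned)
13..16  -- padding (3B)
16..60  reserved  (44B, 4-aligned)
60..61  size  (1B, 1-aligned)
61..64  -- padding (3B)
64..76  attrs  (12B, 4-aligned)
76..80  -- padding (4B)
80..88  mtime  (8B, 8-aligned)
88..90  signature  (2B, 2-aligned)
90..96  -- padding (6B)
96..104  inode  (8B, 8-aligned)
104..108  crc  (4B, 4-aligned)
108..112  n_entries  (4B, 4-aligned)
sizeof = 112, alignof = 8
104 − 112 = -8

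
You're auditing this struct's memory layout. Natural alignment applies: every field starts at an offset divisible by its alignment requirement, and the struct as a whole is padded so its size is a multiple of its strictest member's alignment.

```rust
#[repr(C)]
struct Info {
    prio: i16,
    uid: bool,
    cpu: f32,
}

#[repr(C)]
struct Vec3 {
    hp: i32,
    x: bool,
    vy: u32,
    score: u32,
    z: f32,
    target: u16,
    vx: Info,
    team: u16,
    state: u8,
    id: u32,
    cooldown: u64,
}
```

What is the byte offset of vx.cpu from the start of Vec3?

28

Info: 0..2  prio  (2B, 2-aligned); 2..3  uid  (1B, 1-aligned); 3..4  -- padding (1B); 4..8  cpu  (4B, 4-aligned); sizeof = 8, alignof = 4
0..4  hp  (4B, 4-aligned)
4..5  x  (1B, 1-aligned)
5..8  -- padding (3B)
8..12  vy  (4B, 4-aligned)
12..16  score  (4B, 4-aligned)
16..20  z  (4B, 4-aligned)
20..22  target  (2B, 2-aligned)
22..24  -- padding (2B)
24..32  vx  (8B, 4-aligned)
within Info: cpu at 4
24 + 4 = 28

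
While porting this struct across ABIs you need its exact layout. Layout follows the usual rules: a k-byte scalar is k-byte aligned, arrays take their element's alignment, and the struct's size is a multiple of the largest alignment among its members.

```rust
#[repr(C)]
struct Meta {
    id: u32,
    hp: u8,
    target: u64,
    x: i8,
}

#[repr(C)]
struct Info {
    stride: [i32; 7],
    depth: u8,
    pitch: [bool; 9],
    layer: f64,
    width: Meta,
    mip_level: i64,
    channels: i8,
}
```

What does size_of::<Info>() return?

Meta: 0..4  id  (4B, 4-aligned); 4..5  hp  (1B, 1-aligned); 5..8  -- padding (3B); 8..16  target  (8B, 8-aligned); 16..17  x  (1B, 1-aligned); 17..24  -- tail padding (7B); sizeof = 24, alignof = 8
0..28  stride  (28B, 4-aligned)
28..29  depth  (1B, 1-aligned)
29..38  pitch  (9B, 1-aligned)
38..40  -- padding (2B)
40..48  layer  (8B, 8-aligned)
48..72  width  (24B, 8-aligned)
72..80  mip_level  (8B, 8-aligned)
80..81  channels  (1B, 1-aligned)
81..88  -- tail padding (7B)
sizeof = 88, alignof = 8

88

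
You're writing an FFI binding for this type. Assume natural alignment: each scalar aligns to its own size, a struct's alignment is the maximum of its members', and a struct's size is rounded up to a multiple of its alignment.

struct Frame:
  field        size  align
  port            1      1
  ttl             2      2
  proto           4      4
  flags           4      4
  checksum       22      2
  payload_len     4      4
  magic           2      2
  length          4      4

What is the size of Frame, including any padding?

48

port at 0 (size 1, align 1) → ends 1
pad 1 to align 2 for ttl
ttl at 2 (size 2, align 2) → ends 4
proto at 4 (size 4, align 4) → ends 8
flags at 8 (size 4, align 4) → ends 12
checksum at 12 (size 22, align 2) → ends 34
pad 2 to align 4 for payload_len
payload_len at 36 (size 4, align 4) → ends 40
magic at 40 (size 2, align 2) → ends 42
pad 2 to align 4 for length
length at 44 (size 4, align 4) → ends 48
total 48 bytes, alignment 4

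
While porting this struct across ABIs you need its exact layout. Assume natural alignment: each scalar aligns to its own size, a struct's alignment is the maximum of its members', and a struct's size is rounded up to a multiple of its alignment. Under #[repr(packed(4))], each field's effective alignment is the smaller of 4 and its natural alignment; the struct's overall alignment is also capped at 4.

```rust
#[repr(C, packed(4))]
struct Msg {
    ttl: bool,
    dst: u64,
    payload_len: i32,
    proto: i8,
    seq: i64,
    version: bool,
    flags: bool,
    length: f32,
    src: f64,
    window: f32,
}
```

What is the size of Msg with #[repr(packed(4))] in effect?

0..1  ttl  (1B, 1-aligned)
1..4  -- padding (3B)
4..12  dst  (8B, 4-aligned)
12..16  payload_len  (4B, 4-aligned)
16..17  proto  (1B, 1-aligned)
17..20  -- padding (3B)
20..28  seq  (8B, 4-aligned)
28..29  version  (1B, 1-aligned)
29..30  flags  (1B, 1-aligned)
30..32  -- padding (2B)
32..36  length  (4B, 4-aligned)
36..44  src  (8B, 4-aligned)
44..48  window  (4B, 4-aligned)
sizeof = 48, alignof = 4

48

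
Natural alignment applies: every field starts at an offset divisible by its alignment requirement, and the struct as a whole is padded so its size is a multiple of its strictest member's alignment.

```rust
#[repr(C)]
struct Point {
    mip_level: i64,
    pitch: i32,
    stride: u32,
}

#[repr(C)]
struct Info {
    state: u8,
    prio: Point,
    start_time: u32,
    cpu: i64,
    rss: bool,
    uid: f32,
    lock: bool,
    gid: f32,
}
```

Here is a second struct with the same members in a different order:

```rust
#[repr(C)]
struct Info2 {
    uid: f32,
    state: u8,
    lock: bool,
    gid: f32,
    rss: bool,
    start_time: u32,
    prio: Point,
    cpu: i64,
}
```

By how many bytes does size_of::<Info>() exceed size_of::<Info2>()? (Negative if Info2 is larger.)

8

Point: @0: mip_level [8B, align 8] → 8; @8: pitch [4B, align 4] → 12; @12: stride [4B, align 4] → 16; size 16, align 8
@0: state [1B, align 1] → 1
+7 pad (align 8)
@8: prio [16B, align 8] → 24
@24: start_time [4B, align 4] → 28
+4 pad (align 8)
@32: cpu [8B, align 8] → 40
@40: rss [1B, align 1] → 41
+3 pad (align 4)
@44: uid [4B, align 4] → 48
@48: lock [1B, align 1] → 49
+3 pad (align 4)
@52: gid [4B, align 4] → 56
size 56, align 8
— Info2 —
@0: uid [4B, align 4] → 4
@4: state [1B, align 1] → 5
@5: lock [1B, align 1] → 6
+2 pad (align 4)
@8: gid [4B, align 4] → 12
@12: rss [1B, align 1] → 13
+3 pad (align 4)
@16: start_time [4B, align 4] → 20
+4 pad (align 8)
@24: prio [16B, align 8] → 40
@40: cpu [8B, align 8] → 48
size 48, align 8
56 − 48 = 8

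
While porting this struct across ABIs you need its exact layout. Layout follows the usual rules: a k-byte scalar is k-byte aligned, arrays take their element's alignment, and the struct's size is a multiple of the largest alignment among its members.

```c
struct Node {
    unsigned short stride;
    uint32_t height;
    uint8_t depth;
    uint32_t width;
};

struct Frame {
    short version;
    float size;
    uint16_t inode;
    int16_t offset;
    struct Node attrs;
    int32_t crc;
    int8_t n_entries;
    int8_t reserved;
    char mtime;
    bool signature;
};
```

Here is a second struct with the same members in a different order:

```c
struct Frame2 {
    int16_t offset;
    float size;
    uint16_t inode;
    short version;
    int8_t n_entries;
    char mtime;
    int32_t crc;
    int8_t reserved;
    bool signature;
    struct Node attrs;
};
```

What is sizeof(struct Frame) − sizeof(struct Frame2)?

-4

Node: 0..2  stride  (2B, 2-aligned); 2..4  -- padding (2B); 4..8  height  (4B, 4-aligned); 8..9  depth  (1B, 1-aligned); 9..12  -- padding (3B); 12..16  width  (4B, 4-aligned); sizeof = 16, alignof = 4
0..2  version  (2B, 2-aligned)
2..4  -- padding (2B)
4..8  size  (4B, 4-aligned)
8..10  inode  (2B, 2-aligned)
10..12  offset  (2B, 2-aligned)
12..28  attrs  (16B, 4-aligned)
28..32  crc  (4B, 4-aligned)
32..33  n_entries  (1B, 1-aligned)
33..34  reserved  (1B, 1-aligned)
34..35  mtime  (1B, 1-aligned)
35..36  signature  (1B, 1-aligned)
sizeof = 36, alignof = 4
— Frame2 —
0..2  offset  (2B, 2-aligned)
2..4  -- padding (2B)
4..8  size  (4B, 4-aligned)
8..10  inode  (2B, 2-aligned)
10..12  version  (2B, 2-aligned)
12..13  n_entries  (1B, 1-aligned)
13..14  mtime  (1B, 1-aligned)
14..16  -- padding (2B)
16..20  crc  (4B, 4-aligned)
20..21  reserved  (1B, 1-aligned)
21..22  signature  (1B, 1-aligned)
22..24  -- padding (2B)
24..40  attrs  (16B, 4-aligned)
sizeof = 40, alignof = 4
36 − 40 = -4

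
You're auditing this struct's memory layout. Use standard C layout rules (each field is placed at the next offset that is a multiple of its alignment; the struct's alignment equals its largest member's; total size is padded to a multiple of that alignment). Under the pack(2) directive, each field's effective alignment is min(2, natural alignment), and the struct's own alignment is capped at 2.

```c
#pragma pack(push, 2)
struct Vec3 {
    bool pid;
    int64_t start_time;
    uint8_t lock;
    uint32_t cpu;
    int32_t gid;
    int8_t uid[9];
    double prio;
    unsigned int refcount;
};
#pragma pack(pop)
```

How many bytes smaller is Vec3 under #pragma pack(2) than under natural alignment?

natural layout:
  pid at 0 (size 1, align 1) → ends 1
  pad 7 to align 8 for start_time
  start_time at 8 (size 8, align 8) → ends 16
  lock at 16 (size 1, align 1) → ends 17
  pad 3 to align 4 for cpu
  cpu at 20 (size 4, align 4) → ends 24
  gid at 24 (size 4, align 4) → ends 28
  uid at 28 (size 9, align 1) → ends 37
  pad 3 to align 8 for prio
  prio at 40 (size 8, align 8) → ends 48
  refcount at 48 (size 4, align 4) → ends 52
  tail pad 4 to reach multiple of 8
  total 56 bytes, alignment 8
packed(2) layout:
  pid at 0 (size 1, align 1) → ends 1
  pad 1 to align 2 for start_time
  start_time at 2 (size 8, align 2) → ends 10
  lock at 10 (size 1, align 1) → ends 11
  pad 1 to align 2 for cpu
  cpu at 12 (size 4, align 2) → ends 16
  gid at 16 (size 4, align 2) → ends 20
  uid at 20 (size 9, align 1) → ends 29
  pad 1 to align 2 for prio
  prio at 30 (size 8, align 2) → ends 38
  refcount at 38 (size 4, align 2) → ends 42
  total 42 bytes, alignment 2
56 − 42 = 14

14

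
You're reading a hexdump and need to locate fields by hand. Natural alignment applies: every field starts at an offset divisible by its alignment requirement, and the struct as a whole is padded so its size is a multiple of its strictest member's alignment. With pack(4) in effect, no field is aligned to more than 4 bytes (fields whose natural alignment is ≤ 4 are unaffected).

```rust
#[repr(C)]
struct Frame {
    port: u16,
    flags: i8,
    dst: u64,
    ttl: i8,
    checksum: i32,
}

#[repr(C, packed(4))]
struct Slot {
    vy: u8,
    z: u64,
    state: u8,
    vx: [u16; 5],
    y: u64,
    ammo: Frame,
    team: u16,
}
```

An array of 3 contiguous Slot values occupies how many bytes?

180

Frame: port at 0 (size 2, align 2) → ends 2; flags at 2 (size 1, align 1) → ends 3; pad 5 to align 8 for dst; dst at 8 (size 8, align 8) → ends 16; ttl at 16 (size 1, align 1) → ends 17; pad 3 to align 4 for checksum; checksum at 20 (size 4, align 4) → ends 24; total 24 bytes, alignment 8
vy at 0 (size 1, align 1) → ends 1
pad 3 to align 4 for z
z at 4 (size 8, align 4) → ends 12
state at 12 (size 1, align 1) → ends 13
pad 1 to align 2 for vx
vx at 14 (size 10, align 2) → ends 24
y at 24 (size 8, align 4) → ends 32
ammo at 32 (size 24, align 4) → ends 56
team at 56 (size 2, align 2) → ends 58
tail pad 2 to reach multiple of 4
total 60 bytes, alignment 4
array of 3: 3 × 60 = 180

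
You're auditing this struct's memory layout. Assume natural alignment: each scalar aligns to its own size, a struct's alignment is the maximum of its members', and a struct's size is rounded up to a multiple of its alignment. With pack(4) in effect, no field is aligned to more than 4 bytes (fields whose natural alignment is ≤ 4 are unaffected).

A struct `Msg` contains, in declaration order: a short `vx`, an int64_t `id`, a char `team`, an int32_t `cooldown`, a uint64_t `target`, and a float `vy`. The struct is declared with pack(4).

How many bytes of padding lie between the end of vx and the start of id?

2

0..2  vx  (2B, 2-aligned)
2..4  -- padding (2B)
4..12  id  (8B, 4-aligned)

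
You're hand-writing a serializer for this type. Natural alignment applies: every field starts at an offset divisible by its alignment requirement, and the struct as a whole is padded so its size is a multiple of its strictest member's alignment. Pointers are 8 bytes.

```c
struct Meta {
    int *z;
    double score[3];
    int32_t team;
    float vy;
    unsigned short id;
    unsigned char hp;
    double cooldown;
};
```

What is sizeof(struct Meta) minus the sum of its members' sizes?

@0: z [8B, align 8] → 8
@8: score [24B, align 8] → 32
@32: team [4B, align 4] → 36
@36: vy [4B, align 4] → 40
@40: id [2B, align 2] → 42
@42: hp [1B, align 1] → 43
+5 pad (align 8)
@48: cooldown [8B, align 8] → 56
size 56, align 8
data bytes 51, size 56 → padding 5

5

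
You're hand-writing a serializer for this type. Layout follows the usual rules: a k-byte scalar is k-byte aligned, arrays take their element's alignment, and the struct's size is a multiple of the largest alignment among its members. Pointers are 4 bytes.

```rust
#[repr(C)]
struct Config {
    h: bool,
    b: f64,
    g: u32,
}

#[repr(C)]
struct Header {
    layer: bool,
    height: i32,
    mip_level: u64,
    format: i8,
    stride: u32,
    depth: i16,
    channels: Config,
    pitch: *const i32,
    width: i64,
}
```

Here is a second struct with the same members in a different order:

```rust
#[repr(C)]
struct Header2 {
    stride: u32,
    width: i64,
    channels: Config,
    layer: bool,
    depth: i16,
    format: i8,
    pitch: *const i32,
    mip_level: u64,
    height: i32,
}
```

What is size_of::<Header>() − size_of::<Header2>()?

0

Config: h at 0 (size 1, align 1) → ends 1; pad 7 to align 8 for b; b at 8 (size 8, align 8) → ends 16; g at 16 (size 4, align 4) → ends 20; tail pad 4 to reach multiple of 8; total 24 bytes, alignment 8
layer at 0 (size 1, align 1) → ends 1
pad 3 to align 4 for height
height at 4 (size 4, align 4) → ends 8
mip_level at 8 (size 8, align 8) → ends 16
format at 16 (size 1, align 1) → ends 17
pad 3 to align 4 for stride
stride at 20 (size 4, align 4) → ends 24
depth at 24 (size 2, align 2) → ends 26
pad 6 to align 8 for channels
channels at 32 (size 24, align 8) → ends 56
pitch at 56 (size 4, align 4) → ends 60
pad 4 to align 8 for width
width at 64 (size 8, align 8) → ends 72
total 72 bytes, alignment 8
— Header2 —
stride at 0 (size 4, align 4) → ends 4
pad 4 to align 8 for width
width at 8 (size 8, align 8) → ends 16
channels at 16 (size 24, align 8) → ends 40
layer at 40 (size 1, align 1) → ends 41
pad 1 to align 2 for depth
depth at 42 (size 2, align 2) → ends 44
format at 44 (size 1, align 1) → ends 45
pad 3 to align 4 for pitch
pitch at 48 (size 4, align 4) → ends 52
pad 4 to align 8 for mip_level
mip_level at 56 (size 8, align 8) → ends 64
height at 64 (size 4, align 4) → ends 68
tail pad 4 to reach multiple of 8
total 72 bytes, alignment 8
72 − 72 = 0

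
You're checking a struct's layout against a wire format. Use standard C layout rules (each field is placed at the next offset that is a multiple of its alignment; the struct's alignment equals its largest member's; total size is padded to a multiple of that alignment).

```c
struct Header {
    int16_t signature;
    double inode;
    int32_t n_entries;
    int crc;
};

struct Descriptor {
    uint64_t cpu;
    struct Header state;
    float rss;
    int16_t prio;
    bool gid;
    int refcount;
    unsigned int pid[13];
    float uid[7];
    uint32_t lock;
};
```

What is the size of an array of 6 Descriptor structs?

Header: signature at 0 (size 2, align 2) → ends 2; pad 6 to align 8 for inode; inode at 8 (size 8, align 8) → ends 16; n_entries at 16 (size 4, align 4) → ends 20; crc at 20 (size 4, align 4) → ends 24; total 24 bytes, alignment 8
cpu at 0 (size 8, align 8) → ends 8
state at 8 (size 24, align 8) → ends 32
rss at 32 (size 4, align 4) → ends 36
prio at 36 (size 2, align 2) → ends 38
gid at 38 (size 1, align 1) → ends 39
pad 1 to align 4 for refcount
refcount at 40 (size 4, align 4) → ends 44
pid at 44 (size 52, align 4) → ends 96
uid at 96 (size 28, align 4) → ends 124
lock at 124 (size 4, align 4) → ends 128
total 128 bytes, alignment 8
array of 6: 6 × 128 = 768

768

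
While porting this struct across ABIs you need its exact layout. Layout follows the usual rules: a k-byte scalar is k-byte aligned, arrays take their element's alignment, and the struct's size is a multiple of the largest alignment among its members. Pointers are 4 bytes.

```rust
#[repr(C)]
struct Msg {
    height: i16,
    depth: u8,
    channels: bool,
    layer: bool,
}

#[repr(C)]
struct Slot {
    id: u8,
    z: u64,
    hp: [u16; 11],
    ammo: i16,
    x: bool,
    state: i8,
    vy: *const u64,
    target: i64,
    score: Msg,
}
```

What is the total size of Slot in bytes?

64 bytes

Msg: @0: height [2B, align 2] → 2; @2: depth [1B, align 1] → 3; @3: channels [1B, align 1] → 4; @4: layer [1B, align 1] → 5; +1 tail pad (align 2); size 6, align 2
@0: id [1B, align 1] → 1
+7 pad (align 8)
@8: z [8B, align 8] → 16
@16: hp [22B, align 2] → 38
@38: ammo [2B, align 2] → 40
@40: x [1B, align 1] → 41
@41: state [1B, align 1] → 42
+2 pad (align 4)
@44: vy [4B, align 4] → 48
@48: target [8B, align 8] → 56
@56: score [6B, align 2] → 62
+2 tail pad (align 8)
size 64, align 8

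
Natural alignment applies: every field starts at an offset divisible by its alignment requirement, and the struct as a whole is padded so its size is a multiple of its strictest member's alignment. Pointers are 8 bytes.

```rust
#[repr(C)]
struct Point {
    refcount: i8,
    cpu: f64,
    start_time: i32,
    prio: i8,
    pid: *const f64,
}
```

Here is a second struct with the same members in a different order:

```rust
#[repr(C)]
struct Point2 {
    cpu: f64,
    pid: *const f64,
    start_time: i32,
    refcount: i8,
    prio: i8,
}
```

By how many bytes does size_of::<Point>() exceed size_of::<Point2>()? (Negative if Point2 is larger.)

8

0..1  refcount  (1B, 1-aligned)
1..8  -- padding (7B)
8..16  cpu  (8B, 8-aligned)
16..20  start_time  (4B, 4-aligned)
20..21  prio  (1B, 1-aligned)
21..24  -- padding (3B)
24..32  pid  (8B, 8-aligned)
sizeof = 32, alignof = 8
— Point2 —
0..8  cpu  (8B, 8-aligned)
8..16  pid  (8B, 8-aligned)
16..20  start_time  (4B, 4-aligned)
20..21  refcount  (1B, 1-aligned)
21..22  prio  (1B, 1-aligned)
22..24  -- tail padding (2B)
sizeof = 24, alignof = 8
32 − 24 = 8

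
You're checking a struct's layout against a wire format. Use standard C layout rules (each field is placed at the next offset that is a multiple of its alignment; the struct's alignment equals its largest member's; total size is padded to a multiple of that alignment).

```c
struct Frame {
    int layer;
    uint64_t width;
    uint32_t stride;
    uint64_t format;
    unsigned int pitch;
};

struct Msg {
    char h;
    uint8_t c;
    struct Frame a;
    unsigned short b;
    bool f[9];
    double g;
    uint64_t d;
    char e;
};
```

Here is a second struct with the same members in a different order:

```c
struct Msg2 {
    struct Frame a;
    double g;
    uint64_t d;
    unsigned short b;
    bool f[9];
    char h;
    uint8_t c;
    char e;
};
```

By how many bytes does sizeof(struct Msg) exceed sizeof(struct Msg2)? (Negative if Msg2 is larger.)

Frame: 0..4  layer  (4B, 4-aligned); 4..8  -- padding (4B); 8..16  width  (8B, 8-aligned); 16..20  stride  (4B, 4-aligned); 20..24  -- padding (4B); 24..32  format  (8B, 8-aligned); 32..36  pitch  (4B, 4-aligned); 36..40  -- tail padding (4B); sizeof = 40, alignof = 8
0..1  h  (1B, 1-aligned)
1..2  c  (1B, 1-aligned)
2..8  -- padding (6B)
8..48  a  (40B, 8-aligned)
48..50  b  (2B, 2-aligned)
50..59  f  (9B, 1-aligned)
59..64  -- padding (5B)
64..72  g  (8B, 8-aligned)
72..80  d  (8B, 8-aligned)
80..81  e  (1B, 1-aligned)
81..88  -- tail padding (7B)
sizeof = 88, alignof = 8
— Msg2 —
0..40  a  (40B, 8-aligned)
40..48  g  (8B, 8-aligned)
48..56  d  (8B, 8-aligned)
56..58  b  (2B, 2-aligned)
58..67  f  (9B, 1-aligned)
67..68  h  (1B, 1-aligned)
68..69  c  (1B, 1-aligned)
69..70  e  (1B, 1-aligned)
70..72  -- tail padding (2B)
sizeof = 72, alignof = 8
88 − 72 = 16

16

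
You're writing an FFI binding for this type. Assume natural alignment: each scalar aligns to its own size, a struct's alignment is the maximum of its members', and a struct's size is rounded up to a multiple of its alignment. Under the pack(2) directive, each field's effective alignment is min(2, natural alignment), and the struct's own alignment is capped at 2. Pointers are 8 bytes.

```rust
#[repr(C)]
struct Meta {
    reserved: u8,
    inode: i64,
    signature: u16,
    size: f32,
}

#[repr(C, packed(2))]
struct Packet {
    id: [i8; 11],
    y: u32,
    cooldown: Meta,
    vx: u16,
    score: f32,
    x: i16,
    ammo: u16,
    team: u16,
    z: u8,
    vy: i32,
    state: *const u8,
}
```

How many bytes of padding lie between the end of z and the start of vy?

Meta: 0..1  reserved  (1B, 1-aligned); 1..8  -- padding (7B); 8..16  inode  (8B, 8-aligned); 16..18  signature  (2B, 2-aligned); 18..20  -- padding (2B); 20..24  size  (4B, 4-aligned); sizeof = 24, alignof = 8
0..11  id  (11B, 1-aligned)
11..12  -- padding (1B)
12..16  y  (4B, 2-aligned)
16..40  cooldown  (24B, 2-aligned)
40..42  vx  (2B, 2-aligned)
42..46  score  (4B, 2-aligned)
46..48  x  (2B, 2-aligned)
48..50  ammo  (2B, 2-aligned)
50..52  team  (2B, 2-aligned)
52..53  z  (1B, 1-aligned)
53..54  -- padding (1B)
54..58  vy  (4B, 2-aligned)

1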